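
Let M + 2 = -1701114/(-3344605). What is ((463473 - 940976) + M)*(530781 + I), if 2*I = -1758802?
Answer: 111353684019772564/668921 ≈ 1.6647e+11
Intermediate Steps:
I = -879401 (I = (½)*(-1758802) = -879401)
M = -4988096/3344605 (M = -2 - 1701114/(-3344605) = -2 - 1701114*(-1/3344605) = -2 + 1701114/3344605 = -4988096/3344605 ≈ -1.4914)
((463473 - 940976) + M)*(530781 + I) = ((463473 - 940976) - 4988096/3344605)*(530781 - 879401) = (-477503 - 4988096/3344605)*(-348620) = -1597063909411/3344605*(-348620) = 111353684019772564/668921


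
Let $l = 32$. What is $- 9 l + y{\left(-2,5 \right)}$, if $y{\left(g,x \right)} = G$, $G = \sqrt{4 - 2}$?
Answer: $-288 + \sqrt{2} \approx -286.59$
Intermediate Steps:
$G = \sqrt{2} \approx 1.4142$
$y{\left(g,x \right)} = \sqrt{2}$
$- 9 l + y{\left(-2,5 \right)} = \left(-9\right) 32 + \sqrt{2} = -288 + \sqrt{2}$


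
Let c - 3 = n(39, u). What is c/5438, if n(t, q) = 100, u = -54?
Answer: 103/5438 ≈ 0.018941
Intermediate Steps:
c = 103 (c = 3 + 100 = 103)
c/5438 = 103/5438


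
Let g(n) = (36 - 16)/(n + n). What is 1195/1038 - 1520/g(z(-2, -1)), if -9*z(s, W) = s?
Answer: -101599/3114 ≈ -32.627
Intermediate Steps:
z(s, W) = -s/9
g(n) = 10/n (g(n) = 20/((2*n)) = 20*(1/(2*n)) = 10/n)
1195/1038 - 1520/g(z(-2, -1)) = 1195/1038 - 1520/(10/((-1/9*(-2)))) = 1195*(1/1038) - 1520/(10/(2/9)) = 1195/1038 - 1520/(10*(9/2)) = 1195/1038 - 1520/45 = 1195/1038 - 1520*1/45 = 1195/1038 - 304/9 = -101599/3114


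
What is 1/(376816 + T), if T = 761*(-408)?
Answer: 1/66328 ≈ 1.5077e-5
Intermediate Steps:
T = -310488
1/(376816 + T) = 1/(376816 - 310488) = 1/66328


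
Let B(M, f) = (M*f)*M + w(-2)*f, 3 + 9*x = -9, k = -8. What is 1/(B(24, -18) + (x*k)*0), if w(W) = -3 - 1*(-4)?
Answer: -1/10386 ≈ -9.6284e-5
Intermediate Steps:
x = -4/3 (x = -⅓ + (⅑)*(-9) = -⅓ - 1 = -4/3 ≈ -1.3333)
w(W) = 1 (w(W) = -3 + 4 = 1)
B(M, f) = f + f*M² (B(M, f) = (M*f)*M + 1*f = f*M² + f = f + f*M²)
1/(B(24, -18) + (x*k)*0) = 1/(-18*(1 + 24²) - 4/3*(-8)*0) = 1/(-18*(1 + 576) + (32/3)*0) = 1/(-18*577 + 0) = 1/(-10386 + 0) = 1/(-10386) = -1/10386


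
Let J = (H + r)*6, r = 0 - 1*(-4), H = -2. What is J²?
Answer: 144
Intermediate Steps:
r = 4 (r = 0 + 4 = 4)
J = 12 (J = (-2 + 4)*6 = 2*6 = 12)
J² = 12² = 144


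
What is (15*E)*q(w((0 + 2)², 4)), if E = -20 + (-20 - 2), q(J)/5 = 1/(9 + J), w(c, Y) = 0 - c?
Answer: -630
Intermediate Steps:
w(c, Y) = -c
q(J) = 5/(9 + J)
E = -42 (E = -20 - 22 = -42)
(15*E)*q(w((0 + 2)², 4)) = (15*(-42))*(5/(9 - (0 + 2)²)) = -3150/(9 - 1*2²) = -3150/(9 - 1*4) = -3150/(9 - 4) = -3150/5 = -630*1 = -630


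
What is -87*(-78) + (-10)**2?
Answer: 6886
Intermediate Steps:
-87*(-78) + (-10)**2 = 6786 + 100 = 6886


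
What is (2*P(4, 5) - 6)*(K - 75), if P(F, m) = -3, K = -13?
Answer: 1056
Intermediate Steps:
(2*P(4, 5) - 6)*(K - 75) = (2*(-3) - 6)*(-13 - 75) = (-6 - 6)*(-88) = -12*(-88) = 1056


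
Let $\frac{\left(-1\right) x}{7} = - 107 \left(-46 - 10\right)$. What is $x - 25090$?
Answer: $-67034$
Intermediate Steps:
$x = -41944$ ($x = - 7 \left(- 107 \left(-46 - 10\right)\right) = - 7 \left(\left(-107\right) \left(-56\right)\right) = \left(-7\right) 5992 = -41944$)
$x - 25090 = -41944 - 25090 = -67034$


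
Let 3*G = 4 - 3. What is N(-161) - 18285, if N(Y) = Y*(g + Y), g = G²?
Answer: 68563/9 ≈ 7618.1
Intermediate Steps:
G = ⅓ (G = (4 - 3)/3 = (⅓)*1 = ⅓ ≈ 0.33333)
g = ⅑ (g = (⅓)² = ⅑ ≈ 0.11111)
N(Y) = Y*(⅑ + Y)
N(-161) - 18285 = -161*(⅑ - 161) - 18285 = -161*(-1448/9) - 18285 = 233128/9 - 18285 = 68563/9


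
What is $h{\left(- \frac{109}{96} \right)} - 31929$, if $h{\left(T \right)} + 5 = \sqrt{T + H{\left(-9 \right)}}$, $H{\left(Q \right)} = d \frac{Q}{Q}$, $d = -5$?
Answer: $-31934 + \frac{i \sqrt{3534}}{24} \approx -31934.0 + 2.477 i$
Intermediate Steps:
$H{\left(Q \right)} = -5$ ($H{\left(Q \right)} = - 5 \frac{Q}{Q} = \left(-5\right) 1 = -5$)
$h{\left(T \right)} = -5 + \sqrt{-5 + T}$ ($h{\left(T \right)} = -5 + \sqrt{T - 5} = -5 + \sqrt{-5 + T}$)
$h{\left(- \frac{109}{96} \right)} - 31929 = \left(-5 + \sqrt{-5 - \frac{109}{96}}\right) - 31929 = \left(-5 + \sqrt{- \frac{589}{96}}\right) - 31929 = \left(-5 + \frac{i \sqrt{3534}}{24}\right) - 31929 = -31934 + \frac{i \sqrt{3534}}{24}$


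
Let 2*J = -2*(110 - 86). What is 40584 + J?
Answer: 40560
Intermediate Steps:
J = -24 (J = (-2*(110 - 86))/2 = (-2*24)/2 = (½)*(-48) = -24)
40584 + J = 40584 - 24 = 40560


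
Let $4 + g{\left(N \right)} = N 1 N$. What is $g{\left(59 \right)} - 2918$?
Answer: $559$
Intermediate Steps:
$g{\left(N \right)} = -4 + N^{2}$ ($g{\left(N \right)} = -4 + N 1 N = -4 + N N = -4 + N^{2}$)
$g{\left(59 \right)} - 2918 = \left(-4 + 59^{2}\right) - 2918 = \left(-4 + 3481\right) - 2918 = 3477 - 2918 = 559$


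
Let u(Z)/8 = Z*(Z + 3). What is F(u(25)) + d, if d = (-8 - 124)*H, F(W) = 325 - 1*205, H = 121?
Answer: -15852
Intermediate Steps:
u(Z) = 8*Z*(3 + Z) (u(Z) = 8*(Z*(Z + 3)) = 8*(Z*(3 + Z)) = 8*Z*(3 + Z))
F(W) = 120 (F(W) = 325 - 205 = 120)
d = -15972 (d = (-8 - 124)*121 = -132*121 = -15972)
F(u(25)) + d = 120 - 15972 = -15852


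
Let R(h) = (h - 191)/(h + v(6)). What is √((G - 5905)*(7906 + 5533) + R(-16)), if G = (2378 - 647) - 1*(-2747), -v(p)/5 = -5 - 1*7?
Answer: I*√9281889529/22 ≈ 4379.2*I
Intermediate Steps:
v(p) = 60 (v(p) = -5*(-5 - 1*7) = -5*(-5 - 7) = -5*(-12) = 60)
G = 4478 (G = 1731 + 2747 = 4478)
R(h) = (-191 + h)/(60 + h) (R(h) = (h - 191)/(h + 60) = (-191 + h)/(60 + h))
√((G - 5905)*(7906 + 5533) + R(-16)) = √((4478 - 5905)*(7906 + 5533) + (-191 - 16)/(60 - 16)) = √(-1427*13439 - 207/44) = √(-19177453 + (1/44)*(-207)) = √(-19177453 - 207/44) = √(-843808139/44) = I*√9281889529/22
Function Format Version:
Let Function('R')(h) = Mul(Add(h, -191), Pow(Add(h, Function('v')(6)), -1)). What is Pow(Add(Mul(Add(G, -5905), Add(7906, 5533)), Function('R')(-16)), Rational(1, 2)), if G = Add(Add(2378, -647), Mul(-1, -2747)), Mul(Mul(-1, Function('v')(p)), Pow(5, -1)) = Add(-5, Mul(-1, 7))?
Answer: Mul(Rational(1, 22), I, Pow(9281889529, Rational(1, 2))) ≈ Mul(4379.2, I)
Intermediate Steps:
Function('v')(p) = 60 (Function('v')(p) = Mul(-5, Add(-5, Mul(-1, 7))) = Mul(-5, Add(-5, -7)) = Mul(-5, -12) = 60)
G = 4478 (G = Add(1731, 2747) = 4478)
Function('R')(h) = Mul(Pow(Add(60, h), -1), Add(-191, h)) (Function('R')(h) = Mul(Add(h, -191), Pow(Add(h, 60), -1)) = Mul(Add(-191, h), Pow(Add(60, h), -1)) = Mul(Pow(Add(60, h), -1), Add(-191, h)))
Pow(Add(Mul(Add(G, -5905), Add(7906, 5533)), Function('R')(-16)), Rational(1, 2)) = Pow(Add(Mul(Add(4478, -5905), Add(7906, 5533)), Mul(Pow(Add(60, -16), -1), Add(-191, -16))), Rational(1, 2)) = Pow(Add(Mul(-1427, 13439), Mul(Pow(44, -1), -207)), Rational(1, 2)) = Pow(Add(-19177453, Mul(Rational(1, 44), -207)), Rational(1, 2)) = Pow(Add(-19177453, Rational(-207, 44)), Rational(1, 2)) = Pow(Rational(-843808139, 44), Rational(1, 2)) = Mul(Rational(1, 22), I, Pow(9281889529, Rational(1, 2)))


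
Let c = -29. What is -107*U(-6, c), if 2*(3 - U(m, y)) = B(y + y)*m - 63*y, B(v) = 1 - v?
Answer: 156969/2 ≈ 78485.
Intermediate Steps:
U(m, y) = 3 + 63*y/2 - m*(1 - 2*y)/2 (U(m, y) = 3 - ((1 - (y + y))*m - 63*y)/2 = 3 - ((1 - 2*y)*m - 63*y)/2 = 3 - (m*(1 - 2*y) - 63*y)/2 = 3 - (-63*y + m*(1 - 2*y))/2 = 3 + (63*y/2 - m*(1 - 2*y)/2) = 3 + 63*y/2 - m*(1 - 2*y)/2)
-107*U(-6, c) = -107*(3 - ½*(-6) + (63/2)*(-29) - 6*(-29)) = -107*(3 + 3 - 1827/2 + 174) = -107*(-1467/2) = 156969/2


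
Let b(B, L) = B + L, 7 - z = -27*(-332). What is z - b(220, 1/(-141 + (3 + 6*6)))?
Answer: -936053/102 ≈ -9177.0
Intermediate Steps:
z = -8957 (z = 7 - (-27)*(-332) = 7 - 1*8964 = 7 - 8964 = -8957)
z - b(220, 1/(-141 + (3 + 6*6))) = -8957 - (220 + 1/(-141 + (3 + 6*6))) = -8957 - (220 + 1/(-141 + (3 + 36))) = -8957 - (220 + 1/(-141 + 39)) = -8957 - (220 + 1/(-102)) = -8957 - (220 - 1/102) = -8957 - 1*22439/102 = -8957 - 22439/102 = -936053/102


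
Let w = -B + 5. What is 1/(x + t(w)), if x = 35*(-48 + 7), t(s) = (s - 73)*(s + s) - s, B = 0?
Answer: -1/2120 ≈ -0.00047170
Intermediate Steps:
w = 5 (w = -1*0 + 5 = 0 + 5 = 5)
t(s) = -s + 2*s*(-73 + s) (t(s) = (-73 + s)*(2*s) - s = 2*s*(-73 + s) - s = -s + 2*s*(-73 + s))
x = -1435 (x = 35*(-41) = -1435)
1/(x + t(w)) = 1/(-1435 + 5*(-147 + 2*5)) = 1/(-1435 + 5*(-147 + 10)) = 1/(-1435 + 5*(-137)) = 1/(-1435 - 685) = 1/(-2120) = -1/2120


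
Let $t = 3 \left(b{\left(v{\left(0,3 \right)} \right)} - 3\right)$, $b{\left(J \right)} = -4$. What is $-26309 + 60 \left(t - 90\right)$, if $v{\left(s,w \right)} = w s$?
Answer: $-32969$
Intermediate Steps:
$v{\left(s,w \right)} = s w$
$t = -21$ ($t = 3 \left(-4 - 3\right) = 3 \left(-7\right) = -21$)
$-26309 + 60 \left(t - 90\right) = -26309 + 60 \left(-21 - 90\right) = -26309 + 60 \left(-111\right) = -26309 - 6660 = -32969$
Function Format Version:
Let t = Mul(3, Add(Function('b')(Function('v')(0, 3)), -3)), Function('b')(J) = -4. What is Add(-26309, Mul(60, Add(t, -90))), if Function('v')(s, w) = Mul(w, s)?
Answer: -32969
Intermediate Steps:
Function('v')(s, w) = Mul(s, w)
t = -21 (t = Mul(3, Add(-4, -3)) = Mul(3, -7) = -21)
Add(-26309, Mul(60, Add(t, -90))) = Add(-26309, Mul(60, Add(-21, -90))) = Add(-26309, Mul(60, -111)) = Add(-26309, -6660) = -32969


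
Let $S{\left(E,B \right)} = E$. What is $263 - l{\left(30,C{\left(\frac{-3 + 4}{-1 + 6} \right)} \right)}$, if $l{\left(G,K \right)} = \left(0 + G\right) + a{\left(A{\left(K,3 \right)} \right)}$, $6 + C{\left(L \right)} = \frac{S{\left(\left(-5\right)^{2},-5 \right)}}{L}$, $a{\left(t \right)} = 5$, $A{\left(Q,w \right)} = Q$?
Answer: $228$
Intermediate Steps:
$C{\left(L \right)} = -6 + \frac{25}{L}$ ($C{\left(L \right)} = -6 + \frac{\left(-5\right)^{2}}{L} = -6 + \frac{25}{L}$)
$l{\left(G,K \right)} = 5 + G$ ($l{\left(G,K \right)} = \left(0 + G\right) + 5 = G + 5 = 5 + G$)
$263 - l{\left(30,C{\left(\frac{-3 + 4}{-1 + 6} \right)} \right)} = 263 - \left(5 + 30\right) = 263 - 35 = 228$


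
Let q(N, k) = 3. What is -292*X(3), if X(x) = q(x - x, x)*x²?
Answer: -7884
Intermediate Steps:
X(x) = 3*x²
-292*X(3) = -876*3² = -876*9 = -292*27 = -7884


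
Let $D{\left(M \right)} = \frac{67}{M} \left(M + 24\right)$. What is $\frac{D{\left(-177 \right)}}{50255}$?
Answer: $\frac{3417}{2965045} \approx 0.0011524$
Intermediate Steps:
$D{\left(M \right)} = \frac{67 \left(24 + M\right)}{M}$ ($D{\left(M \right)} = \frac{67}{M} \left(24 + M\right) = \frac{67 \left(24 + M\right)}{M}$)
$\frac{D{\left(-177 \right)}}{50255} = \frac{67 + \frac{1608}{-177}}{50255} = \left(67 + 1608 \left(- \frac{1}{177}\right)\right) \frac{1}{50255} = \left(67 - \frac{536}{59}\right) \frac{1}{50255} = \frac{3417}{59} \cdot \frac{1}{50255} = \frac{3417}{2965045}$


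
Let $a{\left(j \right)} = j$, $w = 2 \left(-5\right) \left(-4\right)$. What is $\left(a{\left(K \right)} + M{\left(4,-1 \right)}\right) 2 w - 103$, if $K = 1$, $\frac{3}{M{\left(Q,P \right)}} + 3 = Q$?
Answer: $217$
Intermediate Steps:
$M{\left(Q,P \right)} = \frac{3}{-3 + Q}$
$w = 40$ ($w = \left(-10\right) \left(-4\right) = 40$)
$\left(a{\left(K \right)} + M{\left(4,-1 \right)}\right) 2 w - 103 = \left(1 + \frac{3}{-3 + 4}\right) 2 \cdot 40 - 103 = \left(1 + \frac{3}{1}\right) 2 \cdot 40 - 103 = \left(1 + 3 \cdot 1\right) 2 \cdot 40 - 103 = \left(1 + 3\right) 2 \cdot 40 - 103 = 4 \cdot 2 \cdot 40 - 103 = 8 \cdot 40 - 103 = 320 - 103 = 217$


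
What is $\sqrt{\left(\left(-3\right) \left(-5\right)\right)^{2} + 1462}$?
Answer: $\sqrt{1687} \approx 41.073$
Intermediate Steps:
$\sqrt{\left(\left(-3\right) \left(-5\right)\right)^{2} + 1462} = \sqrt{15^{2} + 1462} = \sqrt{225 + 1462} = \sqrt{1687}$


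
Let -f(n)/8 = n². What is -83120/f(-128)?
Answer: 5195/8192 ≈ 0.63416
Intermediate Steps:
f(n) = -8*n²
-83120/f(-128) = -83120/((-8*(-128)²)) = -83120/((-8*16384)) = -83120/(-131072) = -83120*(-1/131072) = 5195/8192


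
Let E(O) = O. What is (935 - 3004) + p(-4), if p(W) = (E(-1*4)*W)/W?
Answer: -2073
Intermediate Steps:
p(W) = -4 (p(W) = ((-1*4)*W)/W = (-4*W)/W = -4)
(935 - 3004) + p(-4) = (935 - 3004) - 4 = -2069 - 4 = -2073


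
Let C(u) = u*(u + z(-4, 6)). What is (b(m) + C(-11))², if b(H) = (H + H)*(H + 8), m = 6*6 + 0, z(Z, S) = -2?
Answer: 10962721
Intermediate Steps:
C(u) = u*(-2 + u) (C(u) = u*(u - 2) = u*(-2 + u))
m = 36 (m = 36 + 0 = 36)
b(H) = 2*H*(8 + H) (b(H) = (2*H)*(8 + H) = 2*H*(8 + H))
(b(m) + C(-11))² = (2*36*(8 + 36) - 11*(-2 - 11))² = (2*36*44 - 11*(-13))² = (3168 + 143)² = 3311² = 10962721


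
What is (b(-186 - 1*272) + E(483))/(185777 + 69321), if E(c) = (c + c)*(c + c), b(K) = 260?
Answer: 466708/127549 ≈ 3.6590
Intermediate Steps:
E(c) = 4*c**2 (E(c) = (2*c)*(2*c) = 4*c**2)
(b(-186 - 1*272) + E(483))/(185777 + 69321) = (260 + 4*483**2)/(185777 + 69321) = (260 + 4*233289)/255098 = (260 + 933156)*(1/255098) = 933416*(1/255098) = 466708/127549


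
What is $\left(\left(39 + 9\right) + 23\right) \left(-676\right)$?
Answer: $-47996$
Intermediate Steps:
$\left(\left(39 + 9\right) + 23\right) \left(-676\right) = \left(48 + 23\right) \left(-676\right) = 71 \left(-676\right) = -47996$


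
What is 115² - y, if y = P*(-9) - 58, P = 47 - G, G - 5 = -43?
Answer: 14048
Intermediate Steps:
G = -38 (G = 5 - 43 = -38)
P = 85 (P = 47 - 1*(-38) = 47 + 38 = 85)
y = -823 (y = 85*(-9) - 58 = -765 - 58 = -823)
115² - y = 115² - 1*(-823) = 13225 + 823 = 14048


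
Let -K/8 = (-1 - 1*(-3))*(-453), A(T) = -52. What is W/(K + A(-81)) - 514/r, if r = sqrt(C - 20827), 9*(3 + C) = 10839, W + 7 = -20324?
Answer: -20331/7196 + 514*I*sqrt(176631)/58877 ≈ -2.8253 + 3.669*I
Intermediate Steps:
W = -20331 (W = -7 - 20324 = -20331)
C = 3604/3 (C = -3 + (1/9)*10839 = -3 + 3613/3 = 3604/3 ≈ 1201.3)
K = 7248 (K = -8*(-1 - 1*(-3))*(-453) = -8*(-1 + 3)*(-453) = -16*(-453) = -8*(-906) = 7248)
r = I*sqrt(176631)/3 (r = sqrt(3604/3 - 20827) = sqrt(-58877/3) = I*sqrt(176631)/3 ≈ 140.09*I)
W/(K + A(-81)) - 514/r = -20331/(7248 - 52) - 514*(-I*sqrt(176631)/58877) = -20331/7196 - (-514)*I*sqrt(176631)/58877 = -20331*1/7196 + 514*I*sqrt(176631)/58877 = -20331/7196 + 514*I*sqrt(176631)/58877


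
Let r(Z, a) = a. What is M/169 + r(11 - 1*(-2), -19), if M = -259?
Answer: -3470/169 ≈ -20.533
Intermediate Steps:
M/169 + r(11 - 1*(-2), -19) = -259/169 - 19 = -3470/169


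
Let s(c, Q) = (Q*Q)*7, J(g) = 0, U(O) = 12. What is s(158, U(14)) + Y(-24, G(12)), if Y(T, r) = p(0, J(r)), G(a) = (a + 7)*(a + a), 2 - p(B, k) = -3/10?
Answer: 10103/10 ≈ 1010.3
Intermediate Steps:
p(B, k) = 23/10 (p(B, k) = 2 - (-3)/10 = 2 - 1*(-3/10) = 2 + 3/10 = 23/10)
G(a) = 2*a*(7 + a) (G(a) = (7 + a)*(2*a) = 2*a*(7 + a))
s(c, Q) = 7*Q**2 (s(c, Q) = Q**2*7 = 7*Q**2)
Y(T, r) = 23/10
s(158, U(14)) + Y(-24, G(12)) = 7*12**2 + 23/10 = 7*144 + 23/10 = 1008 + 23/10 = 10103/10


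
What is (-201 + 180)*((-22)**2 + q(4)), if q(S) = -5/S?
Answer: -40551/4 ≈ -10138.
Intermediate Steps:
(-201 + 180)*((-22)**2 + q(4)) = (-201 + 180)*((-22)**2 - 5/4) = -21*(484 - 5*1/4) = -21*(484 - 5/4) = -21*1931/4 = -40551/4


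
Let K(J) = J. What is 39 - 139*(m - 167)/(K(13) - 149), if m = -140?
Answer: -37369/136 ≈ -274.77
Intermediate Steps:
39 - 139*(m - 167)/(K(13) - 149) = 39 - 139*(-140 - 167)/(13 - 149) = 39 - (-42673)/(-136) = 39 - (-42673)*(-1)/136 = 39 - 139*307/136 = 39 - 42673/136 = -37369/136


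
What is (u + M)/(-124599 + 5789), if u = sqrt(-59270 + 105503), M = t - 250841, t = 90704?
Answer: 160137/118810 - 3*sqrt(5137)/118810 ≈ 1.3460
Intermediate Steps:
M = -160137 (M = 90704 - 250841 = -160137)
u = 3*sqrt(5137) (u = sqrt(46233) = 3*sqrt(5137) ≈ 215.02)
(u + M)/(-124599 + 5789) = (3*sqrt(5137) - 160137)/(-124599 + 5789) = (-160137 + 3*sqrt(5137))/(-118810) = (-160137 + 3*sqrt(5137))*(-1/118810) = 160137/118810 - 3*sqrt(5137)/118810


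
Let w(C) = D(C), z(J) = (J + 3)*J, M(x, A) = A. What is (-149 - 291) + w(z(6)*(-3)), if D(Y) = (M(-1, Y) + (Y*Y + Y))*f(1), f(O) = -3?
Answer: -78200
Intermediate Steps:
z(J) = J*(3 + J) (z(J) = (3 + J)*J = J*(3 + J))
D(Y) = -6*Y - 3*Y² (D(Y) = (Y + (Y*Y + Y))*(-3) = (Y + (Y² + Y))*(-3) = (Y + (Y + Y²))*(-3) = (Y² + 2*Y)*(-3) = -6*Y - 3*Y²)
w(C) = 3*C*(-2 - C)
(-149 - 291) + w(z(6)*(-3)) = (-149 - 291) + 3*((6*(3 + 6))*(-3))*(-2 - 6*(3 + 6)*(-3)) = -440 + 3*((6*9)*(-3))*(-2 - 6*9*(-3)) = -440 + 3*(54*(-3))*(-2 - 54*(-3)) = -440 + 3*(-162)*(-2 - 1*(-162)) = -440 + 3*(-162)*(-2 + 162) = -440 + 3*(-162)*160 = -440 - 77760 = -78200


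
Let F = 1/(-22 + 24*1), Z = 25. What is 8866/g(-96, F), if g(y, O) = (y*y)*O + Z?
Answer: 8866/4633 ≈ 1.9137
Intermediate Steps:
F = 1/2 (F = 1/(-22 + 24) = 1/2 ≈ 0.50000)
g(y, O) = 25 + O*y**2 (g(y, O) = (y*y)*O + 25 = y**2*O + 25 = O*y**2 + 25 = 25 + O*y**2)
8866/g(-96, F) = 8866/(25 + (1/2)*(-96)**2) = 8866/(25 + (1/2)*9216) = 8866/(25 + 4608) = 8866/4633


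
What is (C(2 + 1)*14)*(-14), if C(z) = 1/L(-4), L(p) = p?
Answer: 49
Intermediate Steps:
C(z) = -1/4 (C(z) = 1/(-4) = -1/4)
(C(2 + 1)*14)*(-14) = -1/4*14*(-14) = -7/2*(-14) = 49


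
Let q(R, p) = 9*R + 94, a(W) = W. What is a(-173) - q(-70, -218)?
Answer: 363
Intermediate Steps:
q(R, p) = 94 + 9*R
a(-173) - q(-70, -218) = -173 - (94 + 9*(-70)) = -173 - (94 - 630) = -173 - 1*(-536) = -173 + 536 = 363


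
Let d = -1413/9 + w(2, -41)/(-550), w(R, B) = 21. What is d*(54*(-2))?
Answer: 4664034/275 ≈ 16960.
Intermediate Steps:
d = -86371/550 (d = -1413/9 + 21/(-550) = -1413*⅑ + 21*(-1/550) = -157 - 21/550 = -86371/550 ≈ -157.04)
d*(54*(-2)) = -2332017*(-2)/275 = -86371/550*(-108) = 4664034/275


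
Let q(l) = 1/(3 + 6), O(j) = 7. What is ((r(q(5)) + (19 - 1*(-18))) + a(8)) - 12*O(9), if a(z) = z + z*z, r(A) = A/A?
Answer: 26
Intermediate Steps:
q(l) = 1/9
r(A) = 1
a(z) = z + z**2
((r(q(5)) + (19 - 1*(-18))) + a(8)) - 12*O(9) = ((1 + (19 - 1*(-18))) + 8*(1 + 8)) - 12*7 = ((1 + (19 + 18)) + 8*9) - 84 = ((1 + 37) + 72) - 84 = (38 + 72) - 84 = 110 - 84 = 26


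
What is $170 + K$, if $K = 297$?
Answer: $467$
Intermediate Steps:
$170 + K = 170 + 297 = 467$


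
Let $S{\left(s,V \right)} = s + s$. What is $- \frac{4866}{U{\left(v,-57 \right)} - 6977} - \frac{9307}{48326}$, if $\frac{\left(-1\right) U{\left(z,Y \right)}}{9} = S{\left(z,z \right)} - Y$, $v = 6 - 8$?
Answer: $\frac{82889969}{180111002} \approx 0.46022$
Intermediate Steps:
$S{\left(s,V \right)} = 2 s$
$v = -2$
$U{\left(z,Y \right)} = - 18 z + 9 Y$ ($U{\left(z,Y \right)} = - 9 \left(2 z - Y\right) = - 9 \left(- Y + 2 z\right) = - 18 z + 9 Y$)
$- \frac{4866}{U{\left(v,-57 \right)} - 6977} - \frac{9307}{48326} = - \frac{4866}{\left(\left(-18\right) \left(-2\right) + 9 \left(-57\right)\right) - 6977} - \frac{9307}{48326} = - \frac{4866}{\left(36 - 513\right) - 6977} - \frac{9307}{48326} = - \frac{4866}{-477 - 6977} - \frac{9307}{48326} = - \frac{4866}{-7454} - \frac{9307}{48326} = \left(-4866\right) \left(- \frac{1}{7454}\right) - \frac{9307}{48326} = \frac{2433}{3727} - \frac{9307}{48326} = \frac{82889969}{180111002}$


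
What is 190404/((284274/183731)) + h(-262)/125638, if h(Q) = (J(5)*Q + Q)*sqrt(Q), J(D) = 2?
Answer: 1943506518/15793 - 393*I*sqrt(262)/62819 ≈ 1.2306e+5 - 0.10126*I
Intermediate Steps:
h(Q) = 3*Q**(3/2) (h(Q) = (2*Q + Q)*sqrt(Q) = (3*Q)*sqrt(Q) = 3*Q**(3/2))
190404/((284274/183731)) + h(-262)/125638 = 190404/((284274/183731)) + (3*(-262)**(3/2))/125638 = 190404/((284274*(1/183731))) + (3*(-262*I*sqrt(262)))*(1/125638) = 190404/(284274/183731) - 786*I*sqrt(262)*(1/125638) = 190404*(183731/284274) - 393*I*sqrt(262)/62819 = 1943506518/15793 - 393*I*sqrt(262)/62819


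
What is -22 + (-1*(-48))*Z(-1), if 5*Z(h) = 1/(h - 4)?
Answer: -598/25 ≈ -23.920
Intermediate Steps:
Z(h) = 1/(5*(-4 + h)) (Z(h) = 1/(5*(h - 4)) = 1/(5*(-4 + h)))
-22 + (-1*(-48))*Z(-1) = -22 + (-1*(-48))*(1/(5*(-4 - 1))) = -22 + 48*((⅕)/(-5)) = -22 + 48*((⅕)*(-⅕)) = -22 + 48*(-1/25) = -22 - 48/25 = -598/25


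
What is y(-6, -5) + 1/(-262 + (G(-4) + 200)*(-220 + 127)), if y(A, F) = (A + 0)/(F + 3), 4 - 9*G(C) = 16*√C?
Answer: 4825427181/1608504082 - 744*I/804252041 ≈ 2.9999 - 9.2508e-7*I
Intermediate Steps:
G(C) = 4/9 - 16*√C/9
y(A, F) = A/(3 + F)
y(-6, -5) + 1/(-262 + (G(-4) + 200)*(-220 + 127)) = -6/(3 - 5) + 1/(-262 + ((4/9 - 32*I/9) + 200)*(-220 + 127)) = -6/(-2) + 1/(-262 + ((4/9 - 32*I/9) + 200)*(-93)) = -6*(-½) + 1/(-262 + ((4/9 - 32*I/9) + 200)*(-93)) = 3 + 1/(-262 + (1804/9 - 32*I/9)*(-93)) = 3 + 1/(-262 + (-55924/3 + 992*I/3)) = 3 + 1/(-56710/3 + 992*I/3) = 3 + 9*(-56710/3 - 992*I/3)/3217008164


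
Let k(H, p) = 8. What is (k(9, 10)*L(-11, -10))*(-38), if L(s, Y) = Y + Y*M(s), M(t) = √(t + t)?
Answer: 3040 + 3040*I*√22 ≈ 3040.0 + 14259.0*I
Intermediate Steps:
M(t) = √2*√t (M(t) = √(2*t) = √2*√t)
L(s, Y) = Y + Y*√2*√s (L(s, Y) = Y + Y*(√2*√s) = Y + Y*√2*√s)
(k(9, 10)*L(-11, -10))*(-38) = (8*(-10*(1 + √2*√(-11))))*(-38) = (8*(-10*(1 + √2*(I*√11))))*(-38) = (8*(-10*(1 + I*√22)))*(-38) = (8*(-10 - 10*I*√22))*(-38) = (-80 - 80*I*√22)*(-38) = 3040 + 3040*I*√22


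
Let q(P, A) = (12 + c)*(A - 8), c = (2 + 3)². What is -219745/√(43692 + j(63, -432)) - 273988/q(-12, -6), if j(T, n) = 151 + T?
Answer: 136994/259 - 219745*√43906/43906 ≈ -519.78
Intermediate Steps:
c = 25 (c = 5² = 25)
q(P, A) = -296 + 37*A (q(P, A) = (12 + 25)*(A - 8) = 37*(-8 + A) = -296 + 37*A)
-219745/√(43692 + j(63, -432)) - 273988/q(-12, -6) = -219745/√(43692 + (151 + 63)) - 273988/(-296 + 37*(-6)) = -219745/√(43692 + 214) - 273988/(-296 - 222) = -219745*√43906/43906 - 273988/(-518) = -219745*√43906/43906 - 273988*(-1/518) = -219745*√43906/43906 + 136994/259 = 136994/259 - 219745*√43906/43906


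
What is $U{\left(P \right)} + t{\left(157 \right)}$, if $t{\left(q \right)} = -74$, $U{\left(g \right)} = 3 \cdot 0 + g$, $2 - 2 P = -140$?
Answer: $-3$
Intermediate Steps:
$P = 71$ ($P = 1 - -70 = 1 + 70 = 71$)
$U{\left(g \right)} = g$ ($U{\left(g \right)} = 0 + g = g$)
$U{\left(P \right)} + t{\left(157 \right)} = 71 - 74 = -3$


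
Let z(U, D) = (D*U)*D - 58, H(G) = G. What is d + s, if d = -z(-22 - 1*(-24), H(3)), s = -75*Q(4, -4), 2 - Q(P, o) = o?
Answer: -410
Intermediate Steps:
Q(P, o) = 2 - o
z(U, D) = -58 + U*D² (z(U, D) = U*D² - 58 = -58 + U*D²)
s = -450 (s = -75*(2 - 1*(-4)) = -75*(2 + 4) = -75*6 = -450)
d = 40 (d = -(-58 + (-22 - 1*(-24))*3²) = -(-58 + (-22 + 24)*9) = -(-58 + 2*9) = -(-58 + 18) = -1*(-40) = 40)
d + s = 40 - 450 = -410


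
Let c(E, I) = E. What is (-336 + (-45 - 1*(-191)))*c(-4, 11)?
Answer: 760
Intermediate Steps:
(-336 + (-45 - 1*(-191)))*c(-4, 11) = (-336 + (-45 - 1*(-191)))*(-4) = (-336 + (-45 + 191))*(-4) = (-336 + 146)*(-4) = -190*(-4) = 760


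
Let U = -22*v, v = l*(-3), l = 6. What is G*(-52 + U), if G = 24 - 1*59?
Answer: -12040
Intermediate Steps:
G = -35 (G = 24 - 59 = -35)
v = -18 (v = 6*(-3) = -18)
U = 396 (U = -22*(-18) = 396)
G*(-52 + U) = -35*(-52 + 396) = -35*344 = -12040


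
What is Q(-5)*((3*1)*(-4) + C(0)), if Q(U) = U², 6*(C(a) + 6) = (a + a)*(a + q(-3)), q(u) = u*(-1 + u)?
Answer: -450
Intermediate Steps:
C(a) = -6 + a*(12 + a)/3 (C(a) = -6 + ((a + a)*(a - 3*(-1 - 3)))/6 = -6 + ((2*a)*(a - 3*(-4)))/6 = -6 + ((2*a)*(a + 12))/6 = -6 + ((2*a)*(12 + a))/6 = -6 + (2*a*(12 + a))/6 = -6 + a*(12 + a)/3)
Q(-5)*((3*1)*(-4) + C(0)) = (-5)²*((3*1)*(-4) + (-6 + 4*0 + (⅓)*0²)) = 25*(3*(-4) + (-6 + 0 + (⅓)*0)) = 25*(-12 + (-6 + 0 + 0)) = 25*(-12 - 6) = 25*(-18) = -450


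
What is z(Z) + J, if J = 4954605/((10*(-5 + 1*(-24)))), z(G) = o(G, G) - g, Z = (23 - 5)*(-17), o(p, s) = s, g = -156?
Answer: -999621/58 ≈ -17235.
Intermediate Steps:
Z = -306 (Z = 18*(-17) = -306)
z(G) = 156 + G (z(G) = G - 1*(-156) = G + 156 = 156 + G)
J = -990921/58 (J = 4954605/((10*(-5 - 24))) = 4954605/((10*(-29))) = 4954605/(-290) = 4954605*(-1/290) = -990921/58 ≈ -17085.)
z(Z) + J = (156 - 306) - 990921/58 = -150 - 990921/58 = -999621/58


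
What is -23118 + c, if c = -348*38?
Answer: -36342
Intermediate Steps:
c = -13224
-23118 + c = -23118 - 13224 = -36342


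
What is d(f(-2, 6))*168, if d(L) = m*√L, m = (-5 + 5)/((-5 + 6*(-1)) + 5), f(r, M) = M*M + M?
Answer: 0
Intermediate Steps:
f(r, M) = M + M² (f(r, M) = M² + M = M + M²)
m = 0 (m = 0/((-5 - 6) + 5) = 0/(-11 + 5) = 0/(-6) = 0*(-⅙) = 0)
d(L) = 0 (d(L) = 0*√L = 0)
d(f(-2, 6))*168 = 0*168 = 0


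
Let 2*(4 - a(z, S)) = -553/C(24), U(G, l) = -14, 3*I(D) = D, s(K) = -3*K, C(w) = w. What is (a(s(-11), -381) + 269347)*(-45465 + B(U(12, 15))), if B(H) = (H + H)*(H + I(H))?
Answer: -1743232348627/144 ≈ -1.2106e+10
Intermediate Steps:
I(D) = D/3
a(z, S) = 745/48 (a(z, S) = 4 - (-553)/(2*24) = 4 - 1/2*(-553/24) = 4 + 553/48 = 745/48)
B(H) = 8*H**2/3 (B(H) = (H + H)*(H + H/3) = (2*H)*(4*H/3) = 8*H**2/3)
(a(s(-11), -381) + 269347)*(-45465 + B(U(12, 15))) = (745/48 + 269347)*(-45465 + (8/3)*(-14)**2) = 12929401*(-45465 + (8/3)*196)/48 = 12929401*(-45465 + 1568/3)/48 = (12929401/48)*(-134827/3) = -1743232348627/144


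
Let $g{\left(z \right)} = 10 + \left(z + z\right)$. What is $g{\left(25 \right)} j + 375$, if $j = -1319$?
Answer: $-78765$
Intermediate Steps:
$g{\left(z \right)} = 10 + 2 z$
$g{\left(25 \right)} j + 375 = \left(10 + 2 \cdot 25\right) \left(-1319\right) + 375 = \left(10 + 50\right) \left(-1319\right) + 375 = 60 \left(-1319\right) + 375 = -79140 + 375 = -78765$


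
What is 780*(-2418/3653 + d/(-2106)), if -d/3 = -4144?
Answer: -12950360/2529 ≈ -5120.7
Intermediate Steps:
d = 12432 (d = -3*(-4144) = 12432)
780*(-2418/3653 + d/(-2106)) = 780*(-2418/3653 + 12432/(-2106)) = 780*(-2418*1/3653 + 12432*(-1/2106)) = 780*(-186/281 - 2072/351) = 780*(-647518/98631) = -12950360/2529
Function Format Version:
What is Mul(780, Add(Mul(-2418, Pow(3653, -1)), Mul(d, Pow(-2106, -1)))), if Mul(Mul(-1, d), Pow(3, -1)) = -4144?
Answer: Rational(-12950360, 2529) ≈ -5120.7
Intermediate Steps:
d = 12432 (d = Mul(-3, -4144) = 12432)
Mul(780, Add(Mul(-2418, Pow(3653, -1)), Mul(d, Pow(-2106, -1)))) = Mul(780, Add(Mul(-2418, Pow(3653, -1)), Mul(12432, Pow(-2106, -1)))) = Mul(780, Add(Mul(-2418, Rational(1, 3653)), Mul(12432, Rational(-1, 2106)))) = Mul(780, Add(Rational(-186, 281), Rational(-2072, 351))) = Mul(780, Rational(-647518, 98631)) = Rational(-12950360, 2529)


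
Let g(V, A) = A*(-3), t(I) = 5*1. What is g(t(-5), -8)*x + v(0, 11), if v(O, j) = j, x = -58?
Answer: -1381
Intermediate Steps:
t(I) = 5
g(V, A) = -3*A
g(t(-5), -8)*x + v(0, 11) = -3*(-8)*(-58) + 11 = 24*(-58) + 11 = -1392 + 11 = -1381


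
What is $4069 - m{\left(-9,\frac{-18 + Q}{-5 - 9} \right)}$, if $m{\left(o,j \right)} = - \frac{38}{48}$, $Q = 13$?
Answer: $\frac{97675}{24} \approx 4069.8$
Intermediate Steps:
$m{\left(o,j \right)} = - \frac{19}{24}$ ($m{\left(o,j \right)} = \left(-38\right) \frac{1}{48} = - \frac{19}{24}$)
$4069 - m{\left(-9,\frac{-18 + Q}{-5 - 9} \right)} = 4069 - - \frac{19}{24} = 4069 + \frac{19}{24} = \frac{97675}{24}$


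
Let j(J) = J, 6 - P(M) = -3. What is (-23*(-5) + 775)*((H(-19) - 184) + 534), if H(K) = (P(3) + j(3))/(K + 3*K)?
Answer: 5915830/19 ≈ 3.1136e+5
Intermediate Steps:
P(M) = 9 (P(M) = 6 - 1*(-3) = 6 + 3 = 9)
H(K) = 3/K (H(K) = (9 + 3)/(K + 3*K) = 12/((4*K)) = 12*(1/(4*K)) = 3/K)
(-23*(-5) + 775)*((H(-19) - 184) + 534) = (-23*(-5) + 775)*((3/(-19) - 184) + 534) = (115 + 775)*((3*(-1/19) - 184) + 534) = 890*((-3/19 - 184) + 534) = 890*(-3499/19 + 534) = 890*(6647/19) = 5915830/19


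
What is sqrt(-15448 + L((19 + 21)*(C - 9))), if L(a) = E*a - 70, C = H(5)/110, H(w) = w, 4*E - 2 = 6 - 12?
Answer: I*sqrt(1834338)/11 ≈ 123.13*I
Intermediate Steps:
E = -1 (E = 1/2 + (6 - 12)/4 = 1/2 + (1/4)*(-6) = 1/2 - 3/2 = -1)
C = 1/22 (C = 5/110 = 5*(1/110) = 1/22 ≈ 0.045455)
L(a) = -70 - a (L(a) = -a - 70 = -70 - a)
sqrt(-15448 + L((19 + 21)*(C - 9))) = sqrt(-15448 + (-70 - (19 + 21)*(1/22 - 9))) = sqrt(-15448 + (-70 - 40*(-197)/22)) = sqrt(-15448 + (-70 - 1*(-3940/11))) = sqrt(-15448 + (-70 + 3940/11)) = sqrt(-15448 + 3170/11) = sqrt(-166758/11) = I*sqrt(1834338)/11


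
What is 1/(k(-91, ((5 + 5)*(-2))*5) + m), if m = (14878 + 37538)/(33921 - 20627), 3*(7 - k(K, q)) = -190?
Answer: 19941/1481141 ≈ 0.013463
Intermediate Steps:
k(K, q) = 211/3 (k(K, q) = 7 - 1/3*(-190) = 7 + 190/3 = 211/3)
m = 26208/6647 (m = 52416/13294 = 52416*(1/13294) = 26208/6647 ≈ 3.9428)
1/(k(-91, ((5 + 5)*(-2))*5) + m) = 1/(211/3 + 26208/6647) = 1/(1481141/19941) = 19941/1481141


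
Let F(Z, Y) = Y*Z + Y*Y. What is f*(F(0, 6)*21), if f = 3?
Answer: 2268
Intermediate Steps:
F(Z, Y) = Y**2 + Y*Z (F(Z, Y) = Y*Z + Y**2 = Y**2 + Y*Z)
f*(F(0, 6)*21) = 3*((6*(6 + 0))*21) = 3*((6*6)*21) = 3*(36*21) = 3*756 = 2268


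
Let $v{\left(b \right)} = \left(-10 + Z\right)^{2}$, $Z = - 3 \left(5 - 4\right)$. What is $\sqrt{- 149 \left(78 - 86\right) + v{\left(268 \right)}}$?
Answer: $\sqrt{1361} \approx 36.892$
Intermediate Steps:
$Z = -3$ ($Z = \left(-3\right) 1 = -3$)
$v{\left(b \right)} = 169$ ($v{\left(b \right)} = \left(-10 - 3\right)^{2} = \left(-13\right)^{2} = 169$)
$\sqrt{- 149 \left(78 - 86\right) + v{\left(268 \right)}} = \sqrt{- 149 \left(78 - 86\right) + 169} = \sqrt{\left(-149\right) \left(-8\right) + 169} = \sqrt{1192 + 169} = \sqrt{1361}$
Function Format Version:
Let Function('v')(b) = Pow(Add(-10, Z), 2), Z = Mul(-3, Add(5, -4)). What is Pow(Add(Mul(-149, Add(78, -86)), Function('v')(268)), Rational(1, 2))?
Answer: Pow(1361, Rational(1, 2)) ≈ 36.892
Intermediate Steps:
Z = -3 (Z = Mul(-3, 1) = -3)
Function('v')(b) = 169 (Function('v')(b) = Pow(Add(-10, -3), 2) = Pow(-13, 2) = 169)
Pow(Add(Mul(-149, Add(78, -86)), Function('v')(268)), Rational(1, 2)) = Pow(Add(Mul(-149, Add(78, -86)), 169), Rational(1, 2)) = Pow(Add(Mul(-149, -8), 169), Rational(1, 2)) = Pow(Add(1192, 169), Rational(1, 2)) = Pow(1361, Rational(1, 2))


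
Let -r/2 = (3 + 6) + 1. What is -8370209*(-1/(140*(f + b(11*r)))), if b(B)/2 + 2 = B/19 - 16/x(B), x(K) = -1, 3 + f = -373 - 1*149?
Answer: -159033971/1383620 ≈ -114.94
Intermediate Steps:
f = -525 (f = -3 + (-373 - 1*149) = -3 + (-373 - 149) = -3 - 522 = -525)
r = -20 (r = -2*((3 + 6) + 1) = -2*(9 + 1) = -2*10 = -20)
b(B) = 28 + 2*B/19 (b(B) = -4 + 2*(B/19 - 16/(-1)) = -4 + 2*(B*(1/19) - 16*(-1)) = -4 + 2*(B/19 + 16) = -4 + 2*(16 + B/19) = -4 + (32 + 2*B/19) = 28 + 2*B/19)
-8370209*(-1/(140*(f + b(11*r)))) = -8370209*(-1/(140*(-525 + (28 + 2*(11*(-20))/19)))) = -8370209*(-1/(140*(-525 + (28 + (2/19)*(-220))))) = -8370209*(-1/(140*(-525 + (28 - 440/19)))) = -8370209*(-1/(140*(-525 + 92/19))) = -8370209/((-140*(-9883/19))) = -8370209/1383620/19 = -8370209*19/1383620 = -159033971/1383620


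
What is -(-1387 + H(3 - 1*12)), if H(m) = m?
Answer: 1396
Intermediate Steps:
-(-1387 + H(3 - 1*12)) = -(-1387 + (3 - 1*12)) = -(-1387 + (3 - 12)) = -(-1387 - 9) = -1*(-1396) = 1396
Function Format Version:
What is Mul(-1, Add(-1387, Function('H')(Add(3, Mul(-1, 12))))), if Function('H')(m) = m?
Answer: 1396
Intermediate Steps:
Mul(-1, Add(-1387, Function('H')(Add(3, Mul(-1, 12))))) = Mul(-1, Add(-1387, Add(3, Mul(-1, 12)))) = Mul(-1, Add(-1387, Add(3, -12))) = Mul(-1, Add(-1387, -9)) = Mul(-1, -1396) = 1396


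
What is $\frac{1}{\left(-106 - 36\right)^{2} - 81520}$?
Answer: $- \frac{1}{61356} \approx -1.6298 \cdot 10^{-5}$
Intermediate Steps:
$\frac{1}{\left(-106 - 36\right)^{2} - 81520} = \frac{1}{\left(-142\right)^{2} - 81520} = \frac{1}{20164 - 81520} = \frac{1}{-61356} = - \frac{1}{61356}$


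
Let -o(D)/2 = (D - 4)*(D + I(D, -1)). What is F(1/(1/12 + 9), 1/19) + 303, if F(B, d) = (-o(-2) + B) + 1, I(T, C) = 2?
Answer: 33148/109 ≈ 304.11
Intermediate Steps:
o(D) = -2*(-4 + D)*(2 + D) (o(D) = -2*(D - 4)*(D + 2) = -2*(-4 + D)*(2 + D))
F(B, d) = 1 + B (F(B, d) = (-(16 - 2*(-2)**2 + 4*(-2)) + B) + 1 = (-(16 - 2*4 - 8) + B) + 1 = (-(16 - 8 - 8) + B) + 1 = (-1*0 + B) + 1 = (0 + B) + 1 = B + 1 = 1 + B)
F(1/(1/12 + 9), 1/19) + 303 = (1 + 1/(1/12 + 9)) + 303 = (1 + 1/(109/12)) + 303 = (1 + 12/109) + 303 = 121/109 + 303 = 33148/109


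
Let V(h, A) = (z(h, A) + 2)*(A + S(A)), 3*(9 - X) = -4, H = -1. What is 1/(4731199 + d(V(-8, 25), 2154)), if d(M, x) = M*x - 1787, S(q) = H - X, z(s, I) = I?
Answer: 1/5524238 ≈ 1.8102e-7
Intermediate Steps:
X = 31/3 (X = 9 - ⅓*(-4) = 9 + 4/3 = 31/3 ≈ 10.333)
S(q) = -34/3 (S(q) = -1 - 1*31/3 = -1 - 31/3 = -34/3)
V(h, A) = (2 + A)*(-34/3 + A) (V(h, A) = (A + 2)*(A - 34/3) = (2 + A)*(-34/3 + A))
d(M, x) = -1787 + M*x
1/(4731199 + d(V(-8, 25), 2154)) = 1/(4731199 + (-1787 + (-68/3 + 25² - 28/3*25)*2154)) = 1/(4731199 + (-1787 + (-68/3 + 625 - 700/3)*2154)) = 1/(4731199 + (-1787 + 369*2154)) = 1/(4731199 + (-1787 + 794826)) = 1/(4731199 + 793039) = 1/5524238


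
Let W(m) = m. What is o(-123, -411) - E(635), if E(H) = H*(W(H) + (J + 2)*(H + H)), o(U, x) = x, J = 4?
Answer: -5242336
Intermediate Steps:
E(H) = 13*H**2 (E(H) = H*(H + (4 + 2)*(H + H)) = H*(H + 6*(2*H)) = H*(H + 12*H) = H*(13*H) = 13*H**2)
o(-123, -411) - E(635) = -411 - 13*635**2 = -411 - 13*403225 = -411 - 1*5241925 = -411 - 5241925 = -5242336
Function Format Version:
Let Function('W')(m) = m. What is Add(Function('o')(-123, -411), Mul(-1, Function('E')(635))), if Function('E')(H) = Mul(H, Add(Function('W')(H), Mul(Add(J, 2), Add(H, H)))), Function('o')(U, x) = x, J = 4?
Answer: -5242336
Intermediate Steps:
Function('E')(H) = Mul(13, Pow(H, 2)) (Function('E')(H) = Mul(H, Add(H, Mul(Add(4, 2), Add(H, H)))) = Mul(H, Add(H, Mul(6, Mul(2, H)))) = Mul(H, Add(H, Mul(12, H))) = Mul(H, Mul(13, H)) = Mul(13, Pow(H, 2)))
Add(Function('o')(-123, -411), Mul(-1, Function('E')(635))) = Add(-411, Mul(-1, Mul(13, Pow(635, 2)))) = Add(-411, Mul(-1, Mul(13, 403225))) = Add(-411, Mul(-1, 5241925)) = Add(-411, -5241925) = -5242336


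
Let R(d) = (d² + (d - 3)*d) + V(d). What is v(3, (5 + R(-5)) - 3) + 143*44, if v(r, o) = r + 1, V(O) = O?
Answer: 6296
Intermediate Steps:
R(d) = d + d² + d*(-3 + d) (R(d) = (d² + (d - 3)*d) + d = (d² + (-3 + d)*d) + d = (d² + d*(-3 + d)) + d = d + d² + d*(-3 + d))
v(r, o) = 1 + r
v(3, (5 + R(-5)) - 3) + 143*44 = (1 + 3) + 143*44 = 4 + 6292 = 6296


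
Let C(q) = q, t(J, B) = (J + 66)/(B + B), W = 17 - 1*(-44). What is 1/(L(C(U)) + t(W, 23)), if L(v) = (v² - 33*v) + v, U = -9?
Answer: 46/17101 ≈ 0.0026899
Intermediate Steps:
W = 61 (W = 17 + 44 = 61)
t(J, B) = (66 + J)/(2*B) (t(J, B) = (66 + J)/((2*B)) = (66 + J)*(1/(2*B)) = (66 + J)/(2*B))
L(v) = v² - 32*v
1/(L(C(U)) + t(W, 23)) = 1/(-9*(-32 - 9) + (½)*(66 + 61)/23) = 1/(-9*(-41) + (½)*(1/23)*127) = 1/(369 + 127/46) = 1/(17101/46) = 46/17101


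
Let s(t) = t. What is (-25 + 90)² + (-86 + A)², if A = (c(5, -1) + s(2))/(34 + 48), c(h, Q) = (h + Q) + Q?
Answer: 78069109/6724 ≈ 11611.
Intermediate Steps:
c(h, Q) = h + 2*Q (c(h, Q) = (Q + h) + Q = h + 2*Q)
A = 5/82 (A = ((5 + 2*(-1)) + 2)/(34 + 48) = ((5 - 2) + 2)/82 = (3 + 2)*(1/82) = 5*(1/82) = 5/82 ≈ 0.060976)
(-25 + 90)² + (-86 + A)² = (-25 + 90)² + (-86 + 5/82)² = 65² + (-7047/82)² = 4225 + 49660209/6724 = 78069109/6724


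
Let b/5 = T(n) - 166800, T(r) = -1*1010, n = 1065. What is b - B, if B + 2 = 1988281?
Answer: -2827329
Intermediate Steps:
B = 1988279 (B = -2 + 1988281 = 1988279)
T(r) = -1010
b = -839050 (b = 5*(-1010 - 166800) = 5*(-167810) = -839050)
b - B = -839050 - 1*1988279 = -839050 - 1988279 = -2827329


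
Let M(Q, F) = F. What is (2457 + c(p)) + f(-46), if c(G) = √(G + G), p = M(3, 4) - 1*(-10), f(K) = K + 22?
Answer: 2433 + 2*√7 ≈ 2438.3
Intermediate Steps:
f(K) = 22 + K
p = 14 (p = 4 - 1*(-10) = 4 + 10 = 14)
c(G) = √2*√G (c(G) = √(2*G) = √2*√G)
(2457 + c(p)) + f(-46) = (2457 + √2*√14) + (22 - 46) = (2457 + 2*√7) - 24 = 2433 + 2*√7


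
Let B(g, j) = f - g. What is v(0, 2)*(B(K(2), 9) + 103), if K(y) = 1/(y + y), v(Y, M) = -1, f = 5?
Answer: -431/4 ≈ -107.75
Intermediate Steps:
K(y) = 1/(2*y)
B(g, j) = 5 - g
v(0, 2)*(B(K(2), 9) + 103) = -((5 - 1/(2*2)) + 103) = -((5 - 1*1/4) + 103) = -((5 - 1/4) + 103) = -(19/4 + 103) = -1*431/4 = -431/4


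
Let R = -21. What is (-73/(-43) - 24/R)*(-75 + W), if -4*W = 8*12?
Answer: -84645/301 ≈ -281.21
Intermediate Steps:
W = -24 (W = -2*12 = -1/4*96 = -24)
(-73/(-43) - 24/R)*(-75 + W) = (-73/(-43) - 24/(-21))*(-75 - 24) = (-73*(-1/43) - 24*(-1/21))*(-99) = (73/43 + 8/7)*(-99) = (855/301)*(-99) = -84645/301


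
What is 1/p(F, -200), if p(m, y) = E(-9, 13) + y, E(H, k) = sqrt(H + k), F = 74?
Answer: -1/198 ≈ -0.0050505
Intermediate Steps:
p(m, y) = 2 + y (p(m, y) = sqrt(-9 + 13) + y = sqrt(4) + y = 2 + y)
1/p(F, -200) = 1/(2 - 200) = 1/(-198) = -1/198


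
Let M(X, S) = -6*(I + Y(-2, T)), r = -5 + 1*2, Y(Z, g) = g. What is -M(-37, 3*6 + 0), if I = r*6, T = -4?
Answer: -132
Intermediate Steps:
r = -3 (r = -5 + 2 = -3)
I = -18 (I = -3*6 = -18)
M(X, S) = 132 (M(X, S) = -6*(-18 - 4) = -6*(-22) = 132)
-M(-37, 3*6 + 0) = -1*132 = -132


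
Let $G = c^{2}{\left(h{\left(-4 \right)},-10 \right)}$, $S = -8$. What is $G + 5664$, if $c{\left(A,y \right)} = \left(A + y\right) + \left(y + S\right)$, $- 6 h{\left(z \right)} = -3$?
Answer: $\frac{25681}{4} \approx 6420.3$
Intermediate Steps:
$h{\left(z \right)} = \frac{1}{2}$ ($h{\left(z \right)} = \left(- \frac{1}{6}\right) \left(-3\right) = \frac{1}{2}$)
$c{\left(A,y \right)} = -8 + A + 2 y$ ($c{\left(A,y \right)} = \left(A + y\right) + \left(y - 8\right) = \left(A + y\right) + \left(-8 + y\right) = -8 + A + 2 y$)
$G = \frac{3025}{4}$ ($G = \left(-8 + \frac{1}{2} + 2 \left(-10\right)\right)^{2} = \left(-8 + \frac{1}{2} - 20\right)^{2} = \left(- \frac{55}{2}\right)^{2} = \frac{3025}{4} \approx 756.25$)
$G + 5664 = \frac{3025}{4} + 5664 = \frac{25681}{4}$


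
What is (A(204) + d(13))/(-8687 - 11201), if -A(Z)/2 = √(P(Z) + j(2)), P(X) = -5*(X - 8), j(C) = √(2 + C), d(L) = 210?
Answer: -105/9944 + I*√978/9944 ≈ -0.010559 + 0.0031449*I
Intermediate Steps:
P(X) = 40 - 5*X (P(X) = -5*(-8 + X) = 40 - 5*X)
A(Z) = -2*√(42 - 5*Z) (A(Z) = -2*√((40 - 5*Z) + √(2 + 2)) = -2*√((40 - 5*Z) + √4) = -2*√((40 - 5*Z) + 2) = -2*√(42 - 5*Z))
(A(204) + d(13))/(-8687 - 11201) = (-2*√(42 - 5*204) + 210)/(-8687 - 11201) = (-2*√(42 - 1020) + 210)/(-19888) = (-2*I*√978 + 210)*(-1/19888) = (210 - 2*I*√978)*(-1/19888) = -105/9944 + I*√978/9944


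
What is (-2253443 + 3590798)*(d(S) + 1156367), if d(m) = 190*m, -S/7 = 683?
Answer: 331633280835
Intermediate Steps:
S = -4781 (S = -7*683 = -4781)
(-2253443 + 3590798)*(d(S) + 1156367) = (-2253443 + 3590798)*(190*(-4781) + 1156367) = 1337355*(-908390 + 1156367) = 1337355*247977 = 331633280835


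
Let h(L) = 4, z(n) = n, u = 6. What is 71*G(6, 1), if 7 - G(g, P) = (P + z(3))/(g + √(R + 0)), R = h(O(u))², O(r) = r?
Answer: 2343/5 ≈ 468.60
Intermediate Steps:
R = 16 (R = 4² = 16)
G(g, P) = 7 - (3 + P)/(4 + g) (G(g, P) = 7 - (P + 3)/(g + √(16 + 0)) = 7 - (3 + P)/(g + √16) = 7 - (3 + P)/(g + 4) = 7 - (3 + P)/(4 + g))
71*G(6, 1) = 71*((25 - 1*1 + 7*6)/(4 + 6)) = 71*((25 - 1 + 42)/10) = 71*((⅒)*66) = 71*(33/5) = 2343/5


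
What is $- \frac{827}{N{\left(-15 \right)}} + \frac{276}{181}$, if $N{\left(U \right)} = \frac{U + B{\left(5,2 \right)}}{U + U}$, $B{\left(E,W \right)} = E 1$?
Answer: $- \frac{448785}{181} \approx -2479.5$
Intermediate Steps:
$B{\left(E,W \right)} = E$
$N{\left(U \right)} = \frac{5 + U}{2 U}$ ($N{\left(U \right)} = \frac{U + 5}{U + U} = \frac{5 + U}{2 U}$)
$- \frac{827}{N{\left(-15 \right)}} + \frac{276}{181} = - \frac{827}{\frac{1}{2} \frac{1}{-15} \left(5 - 15\right)} + \frac{276}{181} = - \frac{827}{\frac{1}{2} \left(- \frac{1}{15}\right) \left(-10\right)} + 276 \cdot \frac{1}{181} = - 827 \frac{1}{\frac{1}{3}} + \frac{276}{181} = \left(-827\right) 3 + \frac{276}{181} = -2481 + \frac{276}{181} = - \frac{448785}{181}$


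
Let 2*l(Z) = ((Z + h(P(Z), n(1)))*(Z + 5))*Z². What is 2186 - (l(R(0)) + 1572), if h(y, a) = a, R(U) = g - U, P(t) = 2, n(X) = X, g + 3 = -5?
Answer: -58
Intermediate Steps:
g = -8 (g = -3 - 5 = -8)
R(U) = -8 - U
l(Z) = Z²*(1 + Z)*(5 + Z)/2 (l(Z) = (((Z + 1)*(Z + 5))*Z²)/2 = (((1 + Z)*(5 + Z))*Z²)/2 = (Z²*(1 + Z)*(5 + Z))/2 = Z²*(1 + Z)*(5 + Z)/2)
2186 - (l(R(0)) + 1572) = 2186 - ((-8 - 1*0)²*(5 + (-8 - 1*0)² + 6*(-8 - 1*0))/2 + 1572) = 2186 - ((-8 + 0)²*(5 + (-8 + 0)² + 6*(-8 + 0))/2 + 1572) = 2186 - ((½)*(-8)²*(5 + (-8)² + 6*(-8)) + 1572) = 2186 - ((½)*64*(5 + 64 - 48) + 1572) = 2186 - ((½)*64*21 + 1572) = 2186 - (672 + 1572) = 2186 - 1*2244 = 2186 - 2244 = -58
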